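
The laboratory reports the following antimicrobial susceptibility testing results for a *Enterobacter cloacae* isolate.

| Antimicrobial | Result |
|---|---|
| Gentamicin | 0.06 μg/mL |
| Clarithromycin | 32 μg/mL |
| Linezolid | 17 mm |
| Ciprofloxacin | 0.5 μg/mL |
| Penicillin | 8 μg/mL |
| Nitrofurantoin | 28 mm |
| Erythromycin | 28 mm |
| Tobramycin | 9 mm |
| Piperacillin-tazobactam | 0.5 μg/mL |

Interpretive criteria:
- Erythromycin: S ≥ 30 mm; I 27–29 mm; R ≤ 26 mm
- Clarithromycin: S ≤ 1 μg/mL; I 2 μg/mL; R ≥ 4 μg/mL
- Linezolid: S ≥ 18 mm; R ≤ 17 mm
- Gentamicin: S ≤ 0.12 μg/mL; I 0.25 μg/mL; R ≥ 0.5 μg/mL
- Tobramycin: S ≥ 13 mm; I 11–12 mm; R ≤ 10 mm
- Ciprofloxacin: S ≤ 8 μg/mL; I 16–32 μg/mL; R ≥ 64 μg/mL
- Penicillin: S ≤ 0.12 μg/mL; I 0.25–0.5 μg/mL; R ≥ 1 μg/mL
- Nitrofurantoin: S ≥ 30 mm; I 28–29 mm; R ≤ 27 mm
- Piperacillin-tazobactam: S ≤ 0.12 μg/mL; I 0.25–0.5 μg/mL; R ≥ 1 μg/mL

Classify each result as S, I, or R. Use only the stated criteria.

Gentamicin (0.06 μg/mL) ≤ 0.12 μg/mL → S
Clarithromycin (32 μg/mL) ≥ 4 μg/mL → resistant
Linezolid 17 mm: ≤ 17 mm → resistant
Ciprofloxacin (0.5 μg/mL) ≤ 8 μg/mL ⇒ Susceptible
Penicillin (8 μg/mL) ≥ 1 μg/mL → resistant
Nitrofurantoin 28 mm: in 28–29 mm — Intermediate
Erythromycin 28 mm: in 27–29 mm — intermediate
Tobramycin: 9 mm is ≤ 10 mm ⇒ resistant
Piperacillin-tazobactam 0.5 μg/mL: in 0.25–0.5 μg/mL → Intermediate

S, R, R, S, R, I, I, R, I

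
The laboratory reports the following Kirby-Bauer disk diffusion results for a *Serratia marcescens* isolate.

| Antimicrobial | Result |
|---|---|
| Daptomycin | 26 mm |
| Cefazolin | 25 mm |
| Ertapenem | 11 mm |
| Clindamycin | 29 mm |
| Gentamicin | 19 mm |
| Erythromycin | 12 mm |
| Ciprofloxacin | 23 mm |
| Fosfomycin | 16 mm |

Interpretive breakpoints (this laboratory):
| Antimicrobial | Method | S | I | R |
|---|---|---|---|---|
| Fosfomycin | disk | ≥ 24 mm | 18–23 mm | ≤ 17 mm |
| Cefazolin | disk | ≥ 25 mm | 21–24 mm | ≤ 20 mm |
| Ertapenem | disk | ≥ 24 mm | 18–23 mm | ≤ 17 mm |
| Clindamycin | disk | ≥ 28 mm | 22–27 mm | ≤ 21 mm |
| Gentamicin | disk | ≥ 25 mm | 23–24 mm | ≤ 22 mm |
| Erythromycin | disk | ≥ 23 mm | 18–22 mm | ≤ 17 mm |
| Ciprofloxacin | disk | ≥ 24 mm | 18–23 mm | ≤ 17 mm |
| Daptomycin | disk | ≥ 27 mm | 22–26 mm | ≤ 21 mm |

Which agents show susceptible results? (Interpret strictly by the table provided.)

cefazolin, clindamycin

Daptomycin (26 mm) in 22–26 mm ⇒ Intermediate
Cefazolin 25 mm: ≥ 25 mm → Susceptible
Ertapenem (11 mm) ≤ 17 mm ⇒ resistant
Clindamycin: 29 mm is ≥ 28 mm ⇒ Susceptible
Gentamicin (19 mm) ≤ 22 mm → R
Erythromycin 12 mm: ≤ 17 mm ⇒ resistant
Ciprofloxacin: 23 mm is in 18–23 mm ⇒ intermediate
Fosfomycin 16 mm: ≤ 17 mm ⇒ R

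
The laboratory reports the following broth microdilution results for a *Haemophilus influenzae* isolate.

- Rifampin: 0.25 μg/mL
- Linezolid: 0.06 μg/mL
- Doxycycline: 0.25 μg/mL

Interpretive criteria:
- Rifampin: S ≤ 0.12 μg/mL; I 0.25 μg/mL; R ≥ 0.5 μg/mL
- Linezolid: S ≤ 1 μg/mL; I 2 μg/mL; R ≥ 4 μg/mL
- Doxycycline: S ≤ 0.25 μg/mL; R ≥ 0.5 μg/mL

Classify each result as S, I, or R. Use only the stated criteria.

I, S, S

Rifampin 0.25 μg/mL: = 0.25 μg/mL ⇒ I
Linezolid (0.06 μg/mL) ≤ 1 μg/mL — susceptible
Doxycycline 0.25 μg/mL: ≤ 0.25 μg/mL → Susceptible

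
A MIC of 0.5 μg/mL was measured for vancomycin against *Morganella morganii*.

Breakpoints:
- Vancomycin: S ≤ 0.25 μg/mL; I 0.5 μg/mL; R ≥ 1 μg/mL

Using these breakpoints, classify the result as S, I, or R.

Vancomycin (0.5 μg/mL) = 0.5 μg/mL ⇒ I

I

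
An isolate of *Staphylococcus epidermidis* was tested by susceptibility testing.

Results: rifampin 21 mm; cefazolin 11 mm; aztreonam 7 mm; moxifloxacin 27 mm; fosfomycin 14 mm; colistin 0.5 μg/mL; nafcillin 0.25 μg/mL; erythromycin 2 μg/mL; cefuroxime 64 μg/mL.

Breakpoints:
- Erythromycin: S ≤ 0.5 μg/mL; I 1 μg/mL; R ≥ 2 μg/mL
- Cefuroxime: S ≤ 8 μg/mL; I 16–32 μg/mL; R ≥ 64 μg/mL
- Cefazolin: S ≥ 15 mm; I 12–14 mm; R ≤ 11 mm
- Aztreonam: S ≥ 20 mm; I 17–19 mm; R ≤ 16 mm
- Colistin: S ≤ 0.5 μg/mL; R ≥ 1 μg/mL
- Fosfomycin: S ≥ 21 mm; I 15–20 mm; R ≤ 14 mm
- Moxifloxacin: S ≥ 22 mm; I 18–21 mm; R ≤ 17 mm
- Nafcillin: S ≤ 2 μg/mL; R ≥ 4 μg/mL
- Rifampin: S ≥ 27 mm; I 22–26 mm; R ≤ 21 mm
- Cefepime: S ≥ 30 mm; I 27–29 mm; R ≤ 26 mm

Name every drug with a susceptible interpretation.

moxifloxacin, colistin, nafcillin

Rifampin 21 mm: ≤ 21 mm — R
Cefazolin 11 mm: ≤ 11 mm ⇒ R
Aztreonam: 7 mm is ≤ 16 mm — R
Moxifloxacin (27 mm) ≥ 22 mm ⇒ susceptible
Fosfomycin (14 mm) ≤ 14 mm → resistant
Colistin 0.5 μg/mL: ≤ 0.5 μg/mL ⇒ susceptible
Nafcillin 0.25 μg/mL: ≤ 2 μg/mL ⇒ susceptible
Erythromycin 2 μg/mL: ≥ 2 μg/mL → resistant
Cefuroxime: 64 μg/mL is ≥ 64 μg/mL — Resistant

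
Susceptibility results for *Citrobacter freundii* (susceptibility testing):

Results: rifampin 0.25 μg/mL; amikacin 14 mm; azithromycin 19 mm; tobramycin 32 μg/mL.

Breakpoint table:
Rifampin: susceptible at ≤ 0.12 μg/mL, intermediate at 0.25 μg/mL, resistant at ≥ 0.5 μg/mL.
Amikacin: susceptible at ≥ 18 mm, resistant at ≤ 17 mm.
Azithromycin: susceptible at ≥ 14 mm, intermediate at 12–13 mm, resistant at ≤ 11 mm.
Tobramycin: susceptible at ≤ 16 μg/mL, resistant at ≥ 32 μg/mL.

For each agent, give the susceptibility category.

I, R, S, R

Rifampin: 0.25 μg/mL is = 0.25 μg/mL ⇒ I
Amikacin 14 mm: ≤ 17 mm ⇒ resistant
Azithromycin (19 mm) ≥ 14 mm — susceptible
Tobramycin 32 μg/mL: ≥ 32 μg/mL ⇒ R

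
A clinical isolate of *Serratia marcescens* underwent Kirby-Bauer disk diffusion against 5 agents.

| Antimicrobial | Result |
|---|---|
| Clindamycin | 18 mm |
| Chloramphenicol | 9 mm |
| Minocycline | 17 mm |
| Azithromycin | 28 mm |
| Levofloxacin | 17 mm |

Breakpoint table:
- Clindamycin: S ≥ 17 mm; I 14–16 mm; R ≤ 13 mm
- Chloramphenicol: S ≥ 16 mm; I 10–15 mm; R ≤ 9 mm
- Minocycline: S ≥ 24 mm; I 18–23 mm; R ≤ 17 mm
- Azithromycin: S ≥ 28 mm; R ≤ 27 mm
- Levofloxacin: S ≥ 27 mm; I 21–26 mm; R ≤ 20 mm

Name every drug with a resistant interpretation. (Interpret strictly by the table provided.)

chloramphenicol, minocycline, levofloxacin

Clindamycin 18 mm: ≥ 17 mm — S
Chloramphenicol: 9 mm is ≤ 9 mm — Resistant
Minocycline (17 mm) ≤ 17 mm → Resistant
Azithromycin (28 mm) ≥ 28 mm → susceptible
Levofloxacin (17 mm) ≤ 20 mm → Resistant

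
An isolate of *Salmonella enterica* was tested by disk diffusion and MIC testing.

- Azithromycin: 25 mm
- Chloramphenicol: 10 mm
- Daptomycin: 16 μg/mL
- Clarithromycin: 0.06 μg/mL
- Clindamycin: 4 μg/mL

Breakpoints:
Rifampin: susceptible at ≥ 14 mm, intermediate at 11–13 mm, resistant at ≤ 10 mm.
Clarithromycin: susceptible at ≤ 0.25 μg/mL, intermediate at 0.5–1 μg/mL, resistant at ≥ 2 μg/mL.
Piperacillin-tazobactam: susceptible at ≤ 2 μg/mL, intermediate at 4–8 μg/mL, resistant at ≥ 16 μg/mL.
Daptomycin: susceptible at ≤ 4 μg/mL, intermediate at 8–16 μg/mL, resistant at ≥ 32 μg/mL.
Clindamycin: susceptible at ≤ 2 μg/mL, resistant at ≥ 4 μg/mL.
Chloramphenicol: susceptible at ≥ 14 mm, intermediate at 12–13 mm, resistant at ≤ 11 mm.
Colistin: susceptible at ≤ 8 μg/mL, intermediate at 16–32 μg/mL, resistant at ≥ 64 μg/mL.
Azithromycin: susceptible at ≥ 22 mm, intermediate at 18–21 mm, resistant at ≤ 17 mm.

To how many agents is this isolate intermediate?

1

Azithromycin (25 mm) ≥ 22 mm — susceptible
Chloramphenicol 10 mm: ≤ 11 mm ⇒ R
Daptomycin: 16 μg/mL is in 8–16 μg/mL ⇒ I
Clarithromycin (0.06 μg/mL) ≤ 0.25 μg/mL ⇒ Susceptible
Clindamycin: 4 μg/mL is ≥ 4 μg/mL ⇒ R
Intermediate: 1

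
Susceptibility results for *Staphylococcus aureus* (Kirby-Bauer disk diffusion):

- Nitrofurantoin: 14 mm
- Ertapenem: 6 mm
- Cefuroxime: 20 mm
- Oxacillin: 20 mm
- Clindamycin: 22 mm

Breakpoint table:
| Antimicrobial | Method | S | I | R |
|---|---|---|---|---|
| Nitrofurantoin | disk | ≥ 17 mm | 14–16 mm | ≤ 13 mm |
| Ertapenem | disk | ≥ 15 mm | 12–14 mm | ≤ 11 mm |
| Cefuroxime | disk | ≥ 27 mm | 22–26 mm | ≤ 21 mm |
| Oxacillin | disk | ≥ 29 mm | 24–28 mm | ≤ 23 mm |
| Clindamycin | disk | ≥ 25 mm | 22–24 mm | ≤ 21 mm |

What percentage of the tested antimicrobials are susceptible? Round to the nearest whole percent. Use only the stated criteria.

Nitrofurantoin (14 mm) in 14–16 mm → intermediate
Ertapenem: 6 mm is ≤ 11 mm ⇒ R
Cefuroxime (20 mm) ≤ 21 mm — resistant
Oxacillin 20 mm: ≤ 23 mm → resistant
Clindamycin (22 mm) in 22–24 mm — intermediate
Susceptible: 0/5

0%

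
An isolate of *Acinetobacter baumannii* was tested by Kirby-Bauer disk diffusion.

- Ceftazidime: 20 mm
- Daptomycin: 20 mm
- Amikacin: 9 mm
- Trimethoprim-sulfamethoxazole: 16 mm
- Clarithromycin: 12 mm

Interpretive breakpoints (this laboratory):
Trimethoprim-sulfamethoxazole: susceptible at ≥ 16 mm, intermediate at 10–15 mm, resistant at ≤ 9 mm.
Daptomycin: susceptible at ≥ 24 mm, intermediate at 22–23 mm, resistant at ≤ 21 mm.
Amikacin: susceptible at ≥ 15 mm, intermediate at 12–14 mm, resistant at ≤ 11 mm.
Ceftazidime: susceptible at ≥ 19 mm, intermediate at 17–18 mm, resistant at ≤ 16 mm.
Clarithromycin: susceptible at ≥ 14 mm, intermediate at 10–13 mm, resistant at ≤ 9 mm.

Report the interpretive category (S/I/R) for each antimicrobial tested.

S, R, R, S, I

Ceftazidime: 20 mm is ≥ 19 mm → Susceptible
Daptomycin: 20 mm is ≤ 21 mm — Resistant
Amikacin 9 mm: ≤ 11 mm → R
Trimethoprim-sulfamethoxazole (16 mm) ≥ 16 mm ⇒ Susceptible
Clarithromycin: 12 mm is in 10–13 mm ⇒ Intermediate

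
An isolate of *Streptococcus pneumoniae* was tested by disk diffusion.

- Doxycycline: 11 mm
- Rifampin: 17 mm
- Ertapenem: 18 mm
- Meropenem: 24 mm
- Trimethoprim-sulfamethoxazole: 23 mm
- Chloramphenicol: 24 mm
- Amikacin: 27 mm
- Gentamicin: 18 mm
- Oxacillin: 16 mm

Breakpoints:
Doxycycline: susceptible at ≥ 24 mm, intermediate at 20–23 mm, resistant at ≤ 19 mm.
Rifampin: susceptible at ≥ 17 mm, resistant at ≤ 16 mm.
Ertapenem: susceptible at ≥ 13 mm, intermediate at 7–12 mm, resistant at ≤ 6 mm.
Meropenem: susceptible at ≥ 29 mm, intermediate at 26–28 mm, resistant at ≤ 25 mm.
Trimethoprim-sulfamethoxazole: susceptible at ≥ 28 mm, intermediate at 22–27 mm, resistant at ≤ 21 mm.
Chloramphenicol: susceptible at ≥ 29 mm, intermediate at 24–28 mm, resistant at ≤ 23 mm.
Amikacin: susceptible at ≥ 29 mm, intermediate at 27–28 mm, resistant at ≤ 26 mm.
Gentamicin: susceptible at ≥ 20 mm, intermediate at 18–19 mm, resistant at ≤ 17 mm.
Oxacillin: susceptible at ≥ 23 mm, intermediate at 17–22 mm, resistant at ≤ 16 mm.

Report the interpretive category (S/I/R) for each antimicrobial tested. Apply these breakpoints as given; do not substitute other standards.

R, S, S, R, I, I, I, I, R

Doxycycline: 11 mm is ≤ 19 mm ⇒ Resistant
Rifampin: 17 mm is ≥ 17 mm ⇒ susceptible
Ertapenem (18 mm) ≥ 13 mm ⇒ S
Meropenem: 24 mm is ≤ 25 mm — Resistant
Trimethoprim-sulfamethoxazole: 23 mm is in 22–27 mm ⇒ intermediate
Chloramphenicol 24 mm: in 24–28 mm → Intermediate
Amikacin: 27 mm is in 27–28 mm → intermediate
Gentamicin (18 mm) in 18–19 mm ⇒ intermediate
Oxacillin: 16 mm is ≤ 16 mm → resistant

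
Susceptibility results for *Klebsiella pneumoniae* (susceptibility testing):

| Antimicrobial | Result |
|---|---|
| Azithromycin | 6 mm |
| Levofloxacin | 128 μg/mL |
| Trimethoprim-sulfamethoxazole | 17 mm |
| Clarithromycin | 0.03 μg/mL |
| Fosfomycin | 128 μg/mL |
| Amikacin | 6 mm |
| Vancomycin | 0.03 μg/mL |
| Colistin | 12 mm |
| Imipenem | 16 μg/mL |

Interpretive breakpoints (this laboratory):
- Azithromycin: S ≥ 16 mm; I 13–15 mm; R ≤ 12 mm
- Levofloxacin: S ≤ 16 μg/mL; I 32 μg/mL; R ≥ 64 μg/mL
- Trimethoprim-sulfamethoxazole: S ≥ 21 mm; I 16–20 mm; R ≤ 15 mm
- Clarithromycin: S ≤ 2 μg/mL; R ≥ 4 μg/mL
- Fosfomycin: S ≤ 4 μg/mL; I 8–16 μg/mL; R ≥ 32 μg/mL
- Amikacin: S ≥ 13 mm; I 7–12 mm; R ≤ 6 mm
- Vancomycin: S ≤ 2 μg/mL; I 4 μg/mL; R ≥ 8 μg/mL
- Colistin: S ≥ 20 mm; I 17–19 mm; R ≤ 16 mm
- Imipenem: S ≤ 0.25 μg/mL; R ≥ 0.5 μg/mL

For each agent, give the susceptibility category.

R, R, I, S, R, R, S, R, R

Azithromycin (6 mm) ≤ 12 mm ⇒ resistant
Levofloxacin 128 μg/mL: ≥ 64 μg/mL → Resistant
Trimethoprim-sulfamethoxazole (17 mm) in 16–20 mm → Intermediate
Clarithromycin: 0.03 μg/mL is ≤ 2 μg/mL → Susceptible
Fosfomycin 128 μg/mL: ≥ 32 μg/mL — Resistant
Amikacin: 6 mm is ≤ 6 mm — R
Vancomycin (0.03 μg/mL) ≤ 2 μg/mL — S
Colistin (12 mm) ≤ 16 mm ⇒ resistant
Imipenem 16 μg/mL: ≥ 0.5 μg/mL ⇒ R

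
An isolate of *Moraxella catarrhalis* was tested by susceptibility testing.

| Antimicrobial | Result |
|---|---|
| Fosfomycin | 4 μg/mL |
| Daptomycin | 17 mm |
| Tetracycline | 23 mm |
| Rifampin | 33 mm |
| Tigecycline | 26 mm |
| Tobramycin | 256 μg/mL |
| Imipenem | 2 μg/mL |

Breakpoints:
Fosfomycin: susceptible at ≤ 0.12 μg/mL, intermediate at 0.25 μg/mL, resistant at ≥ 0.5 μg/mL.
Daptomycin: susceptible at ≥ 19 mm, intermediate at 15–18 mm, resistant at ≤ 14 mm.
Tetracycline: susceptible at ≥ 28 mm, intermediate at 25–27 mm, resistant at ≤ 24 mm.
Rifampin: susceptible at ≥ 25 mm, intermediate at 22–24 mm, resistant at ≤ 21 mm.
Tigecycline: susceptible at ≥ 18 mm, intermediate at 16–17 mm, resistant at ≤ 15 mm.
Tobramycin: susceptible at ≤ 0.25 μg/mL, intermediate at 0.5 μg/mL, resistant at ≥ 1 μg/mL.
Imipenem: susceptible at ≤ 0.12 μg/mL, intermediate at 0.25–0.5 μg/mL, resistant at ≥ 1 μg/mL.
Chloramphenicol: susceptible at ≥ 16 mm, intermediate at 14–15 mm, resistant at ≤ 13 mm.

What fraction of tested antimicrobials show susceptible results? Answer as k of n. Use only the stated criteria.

2 of 7

Fosfomycin (4 μg/mL) ≥ 0.5 μg/mL — resistant
Daptomycin: 17 mm is in 15–18 mm — Intermediate
Tetracycline (23 mm) ≤ 24 mm ⇒ Resistant
Rifampin: 33 mm is ≥ 25 mm — S
Tigecycline: 26 mm is ≥ 18 mm ⇒ S
Tobramycin 256 μg/mL: ≥ 1 μg/mL — resistant
Imipenem (2 μg/mL) ≥ 1 μg/mL ⇒ resistant
Susceptible: 2/7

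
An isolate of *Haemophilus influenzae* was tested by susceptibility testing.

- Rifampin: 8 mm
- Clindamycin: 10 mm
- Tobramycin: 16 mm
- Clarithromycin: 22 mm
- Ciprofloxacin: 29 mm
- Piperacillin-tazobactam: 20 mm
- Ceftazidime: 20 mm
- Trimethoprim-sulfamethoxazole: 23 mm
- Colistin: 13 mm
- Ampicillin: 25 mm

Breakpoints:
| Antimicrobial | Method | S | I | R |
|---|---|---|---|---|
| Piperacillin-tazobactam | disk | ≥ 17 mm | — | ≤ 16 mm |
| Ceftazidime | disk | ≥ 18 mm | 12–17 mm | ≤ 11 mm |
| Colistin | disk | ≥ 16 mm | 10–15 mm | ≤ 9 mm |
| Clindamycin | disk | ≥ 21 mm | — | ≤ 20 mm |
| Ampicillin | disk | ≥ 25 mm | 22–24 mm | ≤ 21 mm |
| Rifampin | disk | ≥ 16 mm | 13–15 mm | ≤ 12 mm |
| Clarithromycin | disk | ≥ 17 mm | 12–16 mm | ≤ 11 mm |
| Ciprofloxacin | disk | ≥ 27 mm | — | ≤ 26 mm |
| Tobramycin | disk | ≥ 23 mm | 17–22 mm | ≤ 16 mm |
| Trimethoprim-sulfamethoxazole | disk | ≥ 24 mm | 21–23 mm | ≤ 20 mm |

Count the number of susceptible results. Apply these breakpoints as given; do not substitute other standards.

Rifampin: 8 mm is ≤ 12 mm ⇒ R
Clindamycin (10 mm) ≤ 20 mm → resistant
Tobramycin: 16 mm is ≤ 16 mm ⇒ resistant
Clarithromycin: 22 mm is ≥ 17 mm → susceptible
Ciprofloxacin 29 mm: ≥ 27 mm — Susceptible
Piperacillin-tazobactam (20 mm) ≥ 17 mm — S
Ceftazidime 20 mm: ≥ 18 mm ⇒ S
Trimethoprim-sulfamethoxazole 23 mm: in 21–23 mm ⇒ Intermediate
Colistin: 13 mm is in 10–15 mm ⇒ Intermediate
Ampicillin: 25 mm is ≥ 25 mm — Susceptible
Susceptible: 5

5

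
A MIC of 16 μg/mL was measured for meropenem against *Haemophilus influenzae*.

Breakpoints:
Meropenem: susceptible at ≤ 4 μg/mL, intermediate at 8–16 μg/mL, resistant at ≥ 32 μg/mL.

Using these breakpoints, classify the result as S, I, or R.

Meropenem: 16 μg/mL is in 8–16 μg/mL → Intermediate

I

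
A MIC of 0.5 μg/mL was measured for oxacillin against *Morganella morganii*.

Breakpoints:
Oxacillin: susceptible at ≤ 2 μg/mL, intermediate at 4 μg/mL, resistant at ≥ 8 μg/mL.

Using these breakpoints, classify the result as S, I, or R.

Oxacillin (0.5 μg/mL) ≤ 2 μg/mL — S

Susceptible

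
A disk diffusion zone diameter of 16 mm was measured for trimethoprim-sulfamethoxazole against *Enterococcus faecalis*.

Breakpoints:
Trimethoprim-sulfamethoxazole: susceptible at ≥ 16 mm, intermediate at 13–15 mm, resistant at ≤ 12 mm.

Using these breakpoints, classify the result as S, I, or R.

Trimethoprim-sulfamethoxazole (16 mm) ≥ 16 mm — Susceptible

Susceptible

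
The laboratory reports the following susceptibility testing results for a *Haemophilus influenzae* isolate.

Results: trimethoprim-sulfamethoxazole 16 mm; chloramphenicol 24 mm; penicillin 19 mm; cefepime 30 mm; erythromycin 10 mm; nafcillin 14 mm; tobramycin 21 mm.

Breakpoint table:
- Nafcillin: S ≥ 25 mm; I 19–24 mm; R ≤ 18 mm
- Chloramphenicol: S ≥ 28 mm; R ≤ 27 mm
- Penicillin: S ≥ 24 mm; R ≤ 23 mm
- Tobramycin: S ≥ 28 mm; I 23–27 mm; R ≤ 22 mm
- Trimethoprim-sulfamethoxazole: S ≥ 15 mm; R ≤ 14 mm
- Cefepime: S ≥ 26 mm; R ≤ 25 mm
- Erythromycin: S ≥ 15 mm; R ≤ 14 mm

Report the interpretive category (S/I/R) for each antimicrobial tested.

Trimethoprim-sulfamethoxazole: 16 mm is ≥ 15 mm ⇒ susceptible
Chloramphenicol 24 mm: ≤ 27 mm ⇒ Resistant
Penicillin (19 mm) ≤ 23 mm → R
Cefepime 30 mm: ≥ 26 mm ⇒ susceptible
Erythromycin (10 mm) ≤ 14 mm ⇒ R
Nafcillin: 14 mm is ≤ 18 mm → Resistant
Tobramycin 21 mm: ≤ 22 mm ⇒ Resistant

S, R, R, S, R, R, R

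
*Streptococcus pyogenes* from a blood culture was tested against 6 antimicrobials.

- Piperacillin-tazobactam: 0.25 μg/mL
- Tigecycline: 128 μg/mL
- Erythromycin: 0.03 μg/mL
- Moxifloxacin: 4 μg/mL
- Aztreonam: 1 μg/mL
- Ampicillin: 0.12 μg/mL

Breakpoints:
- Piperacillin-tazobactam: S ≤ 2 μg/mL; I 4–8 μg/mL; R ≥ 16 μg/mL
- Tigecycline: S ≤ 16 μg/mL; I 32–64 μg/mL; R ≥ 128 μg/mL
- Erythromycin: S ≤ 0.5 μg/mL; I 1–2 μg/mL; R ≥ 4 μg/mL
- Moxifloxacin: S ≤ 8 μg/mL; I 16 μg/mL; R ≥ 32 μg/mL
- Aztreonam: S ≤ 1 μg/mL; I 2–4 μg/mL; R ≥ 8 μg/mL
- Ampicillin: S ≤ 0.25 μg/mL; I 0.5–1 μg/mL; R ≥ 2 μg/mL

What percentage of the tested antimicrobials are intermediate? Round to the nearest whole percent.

0%

Piperacillin-tazobactam (0.25 μg/mL) ≤ 2 μg/mL → S
Tigecycline (128 μg/mL) ≥ 128 μg/mL — R
Erythromycin: 0.03 μg/mL is ≤ 0.5 μg/mL → Susceptible
Moxifloxacin: 4 μg/mL is ≤ 8 μg/mL → susceptible
Aztreonam 1 μg/mL: ≤ 1 μg/mL — S
Ampicillin: 0.12 μg/mL is ≤ 0.25 μg/mL — S
Intermediate: 0/6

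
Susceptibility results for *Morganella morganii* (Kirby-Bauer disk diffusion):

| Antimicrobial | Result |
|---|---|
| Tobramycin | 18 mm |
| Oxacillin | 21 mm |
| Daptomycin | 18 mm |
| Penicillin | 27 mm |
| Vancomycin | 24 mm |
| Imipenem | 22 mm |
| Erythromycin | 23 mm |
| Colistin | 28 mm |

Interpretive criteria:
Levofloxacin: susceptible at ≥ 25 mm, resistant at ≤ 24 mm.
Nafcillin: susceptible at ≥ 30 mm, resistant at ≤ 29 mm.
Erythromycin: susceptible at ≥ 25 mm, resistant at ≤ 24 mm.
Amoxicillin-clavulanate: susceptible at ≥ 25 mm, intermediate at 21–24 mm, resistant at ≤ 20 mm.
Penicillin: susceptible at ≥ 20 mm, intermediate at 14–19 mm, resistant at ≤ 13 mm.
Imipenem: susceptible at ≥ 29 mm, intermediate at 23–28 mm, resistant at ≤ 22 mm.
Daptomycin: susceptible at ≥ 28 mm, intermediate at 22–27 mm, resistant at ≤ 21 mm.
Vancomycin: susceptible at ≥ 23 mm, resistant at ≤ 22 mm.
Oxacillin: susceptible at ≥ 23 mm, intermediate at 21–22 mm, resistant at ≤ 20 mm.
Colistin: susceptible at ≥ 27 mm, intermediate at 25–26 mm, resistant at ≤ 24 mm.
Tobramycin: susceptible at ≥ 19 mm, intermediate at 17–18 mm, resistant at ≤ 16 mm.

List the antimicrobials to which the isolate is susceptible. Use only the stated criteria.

Tobramycin 18 mm: in 17–18 mm — intermediate
Oxacillin: 21 mm is in 21–22 mm ⇒ I
Daptomycin: 18 mm is ≤ 21 mm ⇒ resistant
Penicillin (27 mm) ≥ 20 mm — Susceptible
Vancomycin (24 mm) ≥ 23 mm — susceptible
Imipenem 22 mm: ≤ 22 mm — R
Erythromycin: 23 mm is ≤ 24 mm ⇒ resistant
Colistin (28 mm) ≥ 27 mm → susceptible

penicillin, vancomycin, colistin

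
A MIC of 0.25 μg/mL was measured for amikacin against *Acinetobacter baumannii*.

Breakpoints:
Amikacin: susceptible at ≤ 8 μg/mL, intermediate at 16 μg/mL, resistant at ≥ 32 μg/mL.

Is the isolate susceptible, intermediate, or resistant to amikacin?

Amikacin 0.25 μg/mL: ≤ 8 μg/mL ⇒ Susceptible

S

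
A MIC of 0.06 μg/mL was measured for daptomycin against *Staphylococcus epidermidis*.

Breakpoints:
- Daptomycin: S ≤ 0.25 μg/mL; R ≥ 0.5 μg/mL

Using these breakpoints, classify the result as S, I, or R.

Susceptible

Daptomycin 0.06 μg/mL: ≤ 0.25 μg/mL ⇒ S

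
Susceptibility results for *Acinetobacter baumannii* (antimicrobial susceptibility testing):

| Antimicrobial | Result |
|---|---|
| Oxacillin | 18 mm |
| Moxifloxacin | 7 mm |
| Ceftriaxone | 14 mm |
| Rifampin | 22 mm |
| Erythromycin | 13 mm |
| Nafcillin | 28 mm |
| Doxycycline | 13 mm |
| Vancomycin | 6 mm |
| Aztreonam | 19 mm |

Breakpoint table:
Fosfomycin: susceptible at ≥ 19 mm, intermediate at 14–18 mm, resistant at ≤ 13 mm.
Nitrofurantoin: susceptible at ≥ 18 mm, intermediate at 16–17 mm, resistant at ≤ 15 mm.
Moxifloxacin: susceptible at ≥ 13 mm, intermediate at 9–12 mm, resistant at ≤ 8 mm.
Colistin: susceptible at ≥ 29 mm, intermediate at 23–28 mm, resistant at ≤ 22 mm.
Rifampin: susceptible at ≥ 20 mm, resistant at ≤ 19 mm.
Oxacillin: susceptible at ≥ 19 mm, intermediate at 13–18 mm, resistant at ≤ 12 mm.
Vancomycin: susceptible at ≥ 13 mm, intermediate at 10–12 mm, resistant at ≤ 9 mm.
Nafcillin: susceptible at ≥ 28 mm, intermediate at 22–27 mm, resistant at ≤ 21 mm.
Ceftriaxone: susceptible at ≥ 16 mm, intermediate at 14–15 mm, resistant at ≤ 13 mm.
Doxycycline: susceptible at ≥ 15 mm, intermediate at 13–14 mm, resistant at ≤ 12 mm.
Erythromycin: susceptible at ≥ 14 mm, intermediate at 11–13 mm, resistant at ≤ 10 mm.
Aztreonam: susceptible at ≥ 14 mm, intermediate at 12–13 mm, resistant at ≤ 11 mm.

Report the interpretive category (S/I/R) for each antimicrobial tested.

Oxacillin: 18 mm is in 13–18 mm → intermediate
Moxifloxacin: 7 mm is ≤ 8 mm → R
Ceftriaxone: 14 mm is in 14–15 mm ⇒ Intermediate
Rifampin: 22 mm is ≥ 20 mm — susceptible
Erythromycin (13 mm) in 11–13 mm ⇒ I
Nafcillin (28 mm) ≥ 28 mm ⇒ susceptible
Doxycycline (13 mm) in 13–14 mm → Intermediate
Vancomycin: 6 mm is ≤ 9 mm — resistant
Aztreonam: 19 mm is ≥ 14 mm — S

I, R, I, S, I, S, I, R, S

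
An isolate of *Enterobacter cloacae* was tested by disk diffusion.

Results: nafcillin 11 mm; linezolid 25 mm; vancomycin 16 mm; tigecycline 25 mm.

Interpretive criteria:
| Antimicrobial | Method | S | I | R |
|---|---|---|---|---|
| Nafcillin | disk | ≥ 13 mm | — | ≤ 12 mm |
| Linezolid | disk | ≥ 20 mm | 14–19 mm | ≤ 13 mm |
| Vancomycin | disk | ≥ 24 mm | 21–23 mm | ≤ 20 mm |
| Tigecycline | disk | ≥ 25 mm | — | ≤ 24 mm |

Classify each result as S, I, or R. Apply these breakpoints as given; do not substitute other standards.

R, S, R, S

Nafcillin: 11 mm is ≤ 12 mm ⇒ R
Linezolid: 25 mm is ≥ 20 mm → Susceptible
Vancomycin: 16 mm is ≤ 20 mm → R
Tigecycline 25 mm: ≥ 25 mm — S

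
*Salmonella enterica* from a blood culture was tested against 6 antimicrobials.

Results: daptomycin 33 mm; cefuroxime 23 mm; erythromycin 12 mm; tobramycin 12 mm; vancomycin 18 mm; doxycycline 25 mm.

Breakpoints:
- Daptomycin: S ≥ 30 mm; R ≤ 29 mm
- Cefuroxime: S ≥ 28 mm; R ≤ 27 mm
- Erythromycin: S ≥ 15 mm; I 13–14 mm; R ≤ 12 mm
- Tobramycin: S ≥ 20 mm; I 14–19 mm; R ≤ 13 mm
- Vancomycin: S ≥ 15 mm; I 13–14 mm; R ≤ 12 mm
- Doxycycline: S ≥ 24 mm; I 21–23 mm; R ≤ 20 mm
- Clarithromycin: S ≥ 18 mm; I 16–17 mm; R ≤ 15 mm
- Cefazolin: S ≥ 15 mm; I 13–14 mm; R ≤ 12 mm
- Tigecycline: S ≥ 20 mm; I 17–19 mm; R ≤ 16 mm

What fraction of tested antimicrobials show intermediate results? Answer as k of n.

0 of 6

Daptomycin: 33 mm is ≥ 30 mm — susceptible
Cefuroxime 23 mm: ≤ 27 mm ⇒ R
Erythromycin 12 mm: ≤ 12 mm — Resistant
Tobramycin: 12 mm is ≤ 13 mm ⇒ Resistant
Vancomycin: 18 mm is ≥ 15 mm → susceptible
Doxycycline 25 mm: ≥ 24 mm → S
Intermediate: 0/6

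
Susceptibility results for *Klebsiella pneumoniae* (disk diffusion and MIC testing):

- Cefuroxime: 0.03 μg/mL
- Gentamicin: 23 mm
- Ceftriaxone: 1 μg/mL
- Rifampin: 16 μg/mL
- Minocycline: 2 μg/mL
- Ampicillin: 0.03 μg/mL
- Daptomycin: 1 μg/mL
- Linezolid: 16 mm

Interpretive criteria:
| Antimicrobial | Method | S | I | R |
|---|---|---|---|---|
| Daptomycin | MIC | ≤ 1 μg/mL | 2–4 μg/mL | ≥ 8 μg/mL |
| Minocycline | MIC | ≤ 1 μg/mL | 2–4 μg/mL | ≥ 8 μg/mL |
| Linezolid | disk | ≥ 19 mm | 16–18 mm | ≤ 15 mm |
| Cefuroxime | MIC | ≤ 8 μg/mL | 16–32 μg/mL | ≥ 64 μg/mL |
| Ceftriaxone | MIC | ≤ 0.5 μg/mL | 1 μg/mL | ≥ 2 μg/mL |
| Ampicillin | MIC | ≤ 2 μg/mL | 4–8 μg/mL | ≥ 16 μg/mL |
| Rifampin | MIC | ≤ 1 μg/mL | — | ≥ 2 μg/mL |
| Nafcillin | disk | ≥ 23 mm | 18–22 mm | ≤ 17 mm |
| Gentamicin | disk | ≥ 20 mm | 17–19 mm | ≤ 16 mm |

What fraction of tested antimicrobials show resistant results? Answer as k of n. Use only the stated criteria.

Cefuroxime: 0.03 μg/mL is ≤ 8 μg/mL — Susceptible
Gentamicin: 23 mm is ≥ 20 mm → S
Ceftriaxone (1 μg/mL) = 1 μg/mL — Intermediate
Rifampin (16 μg/mL) ≥ 2 μg/mL ⇒ R
Minocycline 2 μg/mL: in 2–4 μg/mL → intermediate
Ampicillin: 0.03 μg/mL is ≤ 2 μg/mL — susceptible
Daptomycin: 1 μg/mL is ≤ 1 μg/mL ⇒ S
Linezolid 16 mm: in 16–18 mm ⇒ Intermediate
Resistant: 1/8

1 of 8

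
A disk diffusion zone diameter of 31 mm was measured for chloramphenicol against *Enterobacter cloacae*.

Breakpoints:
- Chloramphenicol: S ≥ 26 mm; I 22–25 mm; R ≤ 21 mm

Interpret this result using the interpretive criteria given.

Chloramphenicol 31 mm: ≥ 26 mm ⇒ susceptible

Susceptible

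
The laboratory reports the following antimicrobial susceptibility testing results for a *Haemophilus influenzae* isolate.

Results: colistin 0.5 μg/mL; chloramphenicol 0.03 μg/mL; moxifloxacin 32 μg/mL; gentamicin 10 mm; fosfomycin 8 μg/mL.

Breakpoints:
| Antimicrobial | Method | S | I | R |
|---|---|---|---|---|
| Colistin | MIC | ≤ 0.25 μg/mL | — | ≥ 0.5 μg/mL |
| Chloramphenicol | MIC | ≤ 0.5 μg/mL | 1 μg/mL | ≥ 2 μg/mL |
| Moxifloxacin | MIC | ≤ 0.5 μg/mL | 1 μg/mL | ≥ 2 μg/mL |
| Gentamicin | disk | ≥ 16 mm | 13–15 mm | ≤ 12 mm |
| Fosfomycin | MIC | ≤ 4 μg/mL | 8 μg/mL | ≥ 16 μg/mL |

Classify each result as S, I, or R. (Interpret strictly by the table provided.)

R, S, R, R, I

Colistin 0.5 μg/mL: ≥ 0.5 μg/mL ⇒ resistant
Chloramphenicol 0.03 μg/mL: ≤ 0.5 μg/mL — S
Moxifloxacin: 32 μg/mL is ≥ 2 μg/mL → resistant
Gentamicin 10 mm: ≤ 12 mm ⇒ Resistant
Fosfomycin 8 μg/mL: = 8 μg/mL — intermediate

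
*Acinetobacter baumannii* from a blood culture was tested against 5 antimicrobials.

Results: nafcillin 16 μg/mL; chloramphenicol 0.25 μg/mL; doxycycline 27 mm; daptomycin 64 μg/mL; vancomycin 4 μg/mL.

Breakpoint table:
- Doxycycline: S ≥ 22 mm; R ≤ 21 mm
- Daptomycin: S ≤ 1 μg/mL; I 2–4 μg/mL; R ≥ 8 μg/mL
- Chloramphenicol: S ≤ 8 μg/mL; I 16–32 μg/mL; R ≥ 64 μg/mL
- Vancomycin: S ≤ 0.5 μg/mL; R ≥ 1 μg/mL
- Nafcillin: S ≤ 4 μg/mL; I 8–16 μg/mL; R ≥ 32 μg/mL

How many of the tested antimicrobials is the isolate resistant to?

2

Nafcillin: 16 μg/mL is in 8–16 μg/mL → Intermediate
Chloramphenicol 0.25 μg/mL: ≤ 8 μg/mL — S
Doxycycline: 27 mm is ≥ 22 mm ⇒ Susceptible
Daptomycin (64 μg/mL) ≥ 8 μg/mL → Resistant
Vancomycin (4 μg/mL) ≥ 1 μg/mL — resistant
Resistant: 2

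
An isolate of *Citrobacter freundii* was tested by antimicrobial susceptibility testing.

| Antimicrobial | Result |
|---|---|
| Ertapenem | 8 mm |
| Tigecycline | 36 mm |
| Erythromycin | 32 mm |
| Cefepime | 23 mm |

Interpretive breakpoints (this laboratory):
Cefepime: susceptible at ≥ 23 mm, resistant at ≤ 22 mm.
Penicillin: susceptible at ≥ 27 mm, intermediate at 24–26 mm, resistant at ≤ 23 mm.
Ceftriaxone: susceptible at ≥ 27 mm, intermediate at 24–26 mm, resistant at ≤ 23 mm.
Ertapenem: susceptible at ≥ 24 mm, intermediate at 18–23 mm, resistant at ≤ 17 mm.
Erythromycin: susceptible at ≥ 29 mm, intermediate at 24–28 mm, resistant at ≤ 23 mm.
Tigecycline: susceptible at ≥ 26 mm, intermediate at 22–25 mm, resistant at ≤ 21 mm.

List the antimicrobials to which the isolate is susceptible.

tigecycline, erythromycin, cefepime

Ertapenem (8 mm) ≤ 17 mm ⇒ resistant
Tigecycline: 36 mm is ≥ 26 mm — S
Erythromycin (32 mm) ≥ 29 mm → S
Cefepime: 23 mm is ≥ 23 mm → S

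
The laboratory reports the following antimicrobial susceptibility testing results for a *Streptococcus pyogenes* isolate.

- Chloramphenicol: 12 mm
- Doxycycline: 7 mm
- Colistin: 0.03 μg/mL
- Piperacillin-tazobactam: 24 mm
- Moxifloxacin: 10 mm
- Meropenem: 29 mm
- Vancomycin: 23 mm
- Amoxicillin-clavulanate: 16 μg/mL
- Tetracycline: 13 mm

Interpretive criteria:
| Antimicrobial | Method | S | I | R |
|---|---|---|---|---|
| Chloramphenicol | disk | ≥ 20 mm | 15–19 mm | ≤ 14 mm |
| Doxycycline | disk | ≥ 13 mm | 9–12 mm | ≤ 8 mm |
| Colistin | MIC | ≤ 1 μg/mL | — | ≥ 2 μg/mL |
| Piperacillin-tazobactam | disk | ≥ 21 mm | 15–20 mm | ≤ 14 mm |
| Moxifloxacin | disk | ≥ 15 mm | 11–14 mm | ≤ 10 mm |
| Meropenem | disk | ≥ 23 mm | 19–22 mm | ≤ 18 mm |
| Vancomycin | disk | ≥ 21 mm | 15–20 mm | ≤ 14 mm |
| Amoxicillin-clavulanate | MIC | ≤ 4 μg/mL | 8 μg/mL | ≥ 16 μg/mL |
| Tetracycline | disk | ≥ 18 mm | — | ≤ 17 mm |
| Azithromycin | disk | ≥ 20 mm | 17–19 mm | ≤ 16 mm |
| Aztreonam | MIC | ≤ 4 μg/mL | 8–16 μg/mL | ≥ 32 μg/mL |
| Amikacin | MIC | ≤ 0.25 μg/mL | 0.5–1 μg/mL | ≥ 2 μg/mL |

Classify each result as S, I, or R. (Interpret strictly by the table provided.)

R, R, S, S, R, S, S, R, R

Chloramphenicol 12 mm: ≤ 14 mm ⇒ resistant
Doxycycline: 7 mm is ≤ 8 mm — Resistant
Colistin 0.03 μg/mL: ≤ 1 μg/mL → susceptible
Piperacillin-tazobactam: 24 mm is ≥ 21 mm → susceptible
Moxifloxacin (10 mm) ≤ 10 mm → R
Meropenem (29 mm) ≥ 23 mm — S
Vancomycin 23 mm: ≥ 21 mm → S
Amoxicillin-clavulanate: 16 μg/mL is ≥ 16 μg/mL — Resistant
Tetracycline: 13 mm is ≤ 17 mm ⇒ Resistant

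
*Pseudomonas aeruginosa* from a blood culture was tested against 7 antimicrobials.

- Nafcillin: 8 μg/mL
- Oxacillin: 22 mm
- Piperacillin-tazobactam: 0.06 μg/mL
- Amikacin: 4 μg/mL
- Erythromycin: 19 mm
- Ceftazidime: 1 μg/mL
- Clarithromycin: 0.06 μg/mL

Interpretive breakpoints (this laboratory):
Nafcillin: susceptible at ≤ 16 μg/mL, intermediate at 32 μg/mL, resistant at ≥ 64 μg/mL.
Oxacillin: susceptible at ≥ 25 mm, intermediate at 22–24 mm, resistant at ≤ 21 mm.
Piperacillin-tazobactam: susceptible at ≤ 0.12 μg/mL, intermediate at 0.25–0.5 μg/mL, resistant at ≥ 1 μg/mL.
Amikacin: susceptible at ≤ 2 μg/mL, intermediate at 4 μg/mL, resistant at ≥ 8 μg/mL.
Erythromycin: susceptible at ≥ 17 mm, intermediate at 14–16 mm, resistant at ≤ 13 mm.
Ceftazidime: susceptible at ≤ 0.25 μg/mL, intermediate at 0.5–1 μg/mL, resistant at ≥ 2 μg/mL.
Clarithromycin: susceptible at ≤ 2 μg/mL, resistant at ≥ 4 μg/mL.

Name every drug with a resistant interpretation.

Nafcillin: 8 μg/mL is ≤ 16 μg/mL ⇒ S
Oxacillin 22 mm: in 22–24 mm ⇒ Intermediate
Piperacillin-tazobactam (0.06 μg/mL) ≤ 0.12 μg/mL — Susceptible
Amikacin: 4 μg/mL is = 4 μg/mL — intermediate
Erythromycin: 19 mm is ≥ 17 mm — Susceptible
Ceftazidime 1 μg/mL: in 0.5–1 μg/mL ⇒ intermediate
Clarithromycin (0.06 μg/mL) ≤ 2 μg/mL → S

none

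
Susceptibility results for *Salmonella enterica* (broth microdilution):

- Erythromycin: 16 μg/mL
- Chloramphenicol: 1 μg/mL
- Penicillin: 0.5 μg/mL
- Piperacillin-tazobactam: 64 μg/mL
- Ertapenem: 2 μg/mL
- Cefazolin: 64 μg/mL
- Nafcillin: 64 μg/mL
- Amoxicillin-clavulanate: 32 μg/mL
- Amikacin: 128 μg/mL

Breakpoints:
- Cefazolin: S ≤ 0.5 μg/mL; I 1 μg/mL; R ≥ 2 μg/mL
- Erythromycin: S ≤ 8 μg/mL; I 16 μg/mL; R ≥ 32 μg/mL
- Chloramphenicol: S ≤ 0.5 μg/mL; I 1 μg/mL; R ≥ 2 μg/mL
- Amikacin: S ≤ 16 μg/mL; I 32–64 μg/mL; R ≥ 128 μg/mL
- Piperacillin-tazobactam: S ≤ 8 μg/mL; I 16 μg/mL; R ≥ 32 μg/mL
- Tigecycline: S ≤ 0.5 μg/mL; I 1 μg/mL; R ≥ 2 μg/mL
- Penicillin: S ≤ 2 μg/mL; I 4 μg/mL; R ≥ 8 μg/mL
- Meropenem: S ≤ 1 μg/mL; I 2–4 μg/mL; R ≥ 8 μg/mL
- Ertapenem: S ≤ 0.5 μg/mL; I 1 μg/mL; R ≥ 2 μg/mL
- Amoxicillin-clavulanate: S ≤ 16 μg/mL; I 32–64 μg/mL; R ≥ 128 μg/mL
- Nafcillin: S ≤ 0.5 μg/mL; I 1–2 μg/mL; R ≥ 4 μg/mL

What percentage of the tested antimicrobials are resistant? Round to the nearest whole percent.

Erythromycin: 16 μg/mL is = 16 μg/mL ⇒ Intermediate
Chloramphenicol 1 μg/mL: = 1 μg/mL — intermediate
Penicillin (0.5 μg/mL) ≤ 2 μg/mL ⇒ S
Piperacillin-tazobactam 64 μg/mL: ≥ 32 μg/mL — Resistant
Ertapenem 2 μg/mL: ≥ 2 μg/mL ⇒ resistant
Cefazolin: 64 μg/mL is ≥ 2 μg/mL → Resistant
Nafcillin: 64 μg/mL is ≥ 4 μg/mL → resistant
Amoxicillin-clavulanate: 32 μg/mL is in 32–64 μg/mL → Intermediate
Amikacin (128 μg/mL) ≥ 128 μg/mL → resistant
Resistant: 5/9

56%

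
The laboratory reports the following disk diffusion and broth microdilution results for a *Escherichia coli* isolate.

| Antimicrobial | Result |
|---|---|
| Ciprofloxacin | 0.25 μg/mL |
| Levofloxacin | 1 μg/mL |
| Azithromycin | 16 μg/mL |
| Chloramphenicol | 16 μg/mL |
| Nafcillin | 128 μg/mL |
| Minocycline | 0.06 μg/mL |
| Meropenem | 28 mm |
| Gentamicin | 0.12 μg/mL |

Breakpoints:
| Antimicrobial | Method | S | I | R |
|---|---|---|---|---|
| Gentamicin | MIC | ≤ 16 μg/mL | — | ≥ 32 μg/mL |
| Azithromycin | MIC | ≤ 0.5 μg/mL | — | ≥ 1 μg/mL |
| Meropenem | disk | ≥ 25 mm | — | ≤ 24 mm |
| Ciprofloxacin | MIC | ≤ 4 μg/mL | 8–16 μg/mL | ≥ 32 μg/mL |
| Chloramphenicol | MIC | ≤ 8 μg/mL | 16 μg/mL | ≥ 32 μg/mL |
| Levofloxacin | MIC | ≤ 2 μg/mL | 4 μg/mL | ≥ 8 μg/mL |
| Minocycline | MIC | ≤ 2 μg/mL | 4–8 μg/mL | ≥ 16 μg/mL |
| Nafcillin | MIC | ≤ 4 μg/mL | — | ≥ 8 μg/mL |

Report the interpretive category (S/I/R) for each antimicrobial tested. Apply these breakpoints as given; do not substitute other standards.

Ciprofloxacin: 0.25 μg/mL is ≤ 4 μg/mL ⇒ susceptible
Levofloxacin 1 μg/mL: ≤ 2 μg/mL ⇒ susceptible
Azithromycin: 16 μg/mL is ≥ 1 μg/mL ⇒ Resistant
Chloramphenicol (16 μg/mL) = 16 μg/mL ⇒ Intermediate
Nafcillin (128 μg/mL) ≥ 8 μg/mL → R
Minocycline (0.06 μg/mL) ≤ 2 μg/mL → S
Meropenem 28 mm: ≥ 25 mm → susceptible
Gentamicin (0.12 μg/mL) ≤ 16 μg/mL → Susceptible

S, S, R, I, R, S, S, S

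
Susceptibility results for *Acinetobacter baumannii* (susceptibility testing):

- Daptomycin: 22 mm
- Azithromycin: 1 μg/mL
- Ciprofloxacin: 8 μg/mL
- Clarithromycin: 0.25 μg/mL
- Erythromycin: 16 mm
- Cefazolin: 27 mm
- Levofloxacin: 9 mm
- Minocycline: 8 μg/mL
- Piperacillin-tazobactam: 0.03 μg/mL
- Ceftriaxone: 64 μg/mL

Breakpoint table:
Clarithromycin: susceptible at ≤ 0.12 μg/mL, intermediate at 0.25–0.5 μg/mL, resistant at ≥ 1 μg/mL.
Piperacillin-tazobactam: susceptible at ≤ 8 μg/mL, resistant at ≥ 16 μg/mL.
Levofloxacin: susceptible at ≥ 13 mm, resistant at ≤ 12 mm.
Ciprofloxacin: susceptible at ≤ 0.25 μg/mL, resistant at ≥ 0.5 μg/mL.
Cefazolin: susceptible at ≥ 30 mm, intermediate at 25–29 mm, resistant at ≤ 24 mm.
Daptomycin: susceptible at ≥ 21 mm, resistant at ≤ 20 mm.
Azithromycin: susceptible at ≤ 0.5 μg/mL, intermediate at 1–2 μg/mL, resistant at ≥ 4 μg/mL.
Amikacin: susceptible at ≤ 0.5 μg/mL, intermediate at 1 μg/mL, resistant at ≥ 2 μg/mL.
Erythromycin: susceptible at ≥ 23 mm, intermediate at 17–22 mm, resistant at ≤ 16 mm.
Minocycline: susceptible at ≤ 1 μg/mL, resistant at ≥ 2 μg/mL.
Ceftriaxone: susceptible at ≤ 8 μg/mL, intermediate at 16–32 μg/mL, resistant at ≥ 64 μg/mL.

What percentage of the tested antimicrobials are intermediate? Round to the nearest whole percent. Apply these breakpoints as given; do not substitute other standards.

30%

Daptomycin: 22 mm is ≥ 21 mm ⇒ S
Azithromycin: 1 μg/mL is in 1–2 μg/mL ⇒ intermediate
Ciprofloxacin (8 μg/mL) ≥ 0.5 μg/mL ⇒ Resistant
Clarithromycin (0.25 μg/mL) in 0.25–0.5 μg/mL ⇒ Intermediate
Erythromycin: 16 mm is ≤ 16 mm ⇒ resistant
Cefazolin (27 mm) in 25–29 mm → intermediate
Levofloxacin (9 mm) ≤ 12 mm ⇒ R
Minocycline: 8 μg/mL is ≥ 2 μg/mL → resistant
Piperacillin-tazobactam 0.03 μg/mL: ≤ 8 μg/mL — Susceptible
Ceftriaxone 64 μg/mL: ≥ 64 μg/mL ⇒ resistant
Intermediate: 3/10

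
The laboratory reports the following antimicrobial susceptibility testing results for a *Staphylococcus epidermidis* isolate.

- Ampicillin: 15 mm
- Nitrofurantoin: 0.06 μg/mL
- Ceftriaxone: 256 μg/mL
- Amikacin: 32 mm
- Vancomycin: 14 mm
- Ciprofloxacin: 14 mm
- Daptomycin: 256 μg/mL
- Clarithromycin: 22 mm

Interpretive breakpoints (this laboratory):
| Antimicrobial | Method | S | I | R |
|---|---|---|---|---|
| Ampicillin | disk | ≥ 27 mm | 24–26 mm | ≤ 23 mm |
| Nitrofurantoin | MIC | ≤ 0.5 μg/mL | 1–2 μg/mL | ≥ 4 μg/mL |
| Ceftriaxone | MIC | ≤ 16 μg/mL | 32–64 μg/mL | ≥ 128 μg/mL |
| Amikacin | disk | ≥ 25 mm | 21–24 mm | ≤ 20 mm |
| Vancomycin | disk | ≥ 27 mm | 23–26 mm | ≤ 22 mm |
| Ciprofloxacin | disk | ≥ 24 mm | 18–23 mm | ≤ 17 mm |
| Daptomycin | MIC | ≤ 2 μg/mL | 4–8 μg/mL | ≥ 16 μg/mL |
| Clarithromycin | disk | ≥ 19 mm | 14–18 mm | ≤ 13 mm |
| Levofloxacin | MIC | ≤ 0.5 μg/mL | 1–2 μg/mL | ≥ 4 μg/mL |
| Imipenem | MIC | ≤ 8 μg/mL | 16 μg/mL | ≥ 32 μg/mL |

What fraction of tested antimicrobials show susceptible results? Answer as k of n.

Ampicillin 15 mm: ≤ 23 mm — R
Nitrofurantoin 0.06 μg/mL: ≤ 0.5 μg/mL → Susceptible
Ceftriaxone (256 μg/mL) ≥ 128 μg/mL → R
Amikacin 32 mm: ≥ 25 mm — S
Vancomycin (14 mm) ≤ 22 mm ⇒ R
Ciprofloxacin 14 mm: ≤ 17 mm ⇒ Resistant
Daptomycin 256 μg/mL: ≥ 16 μg/mL ⇒ resistant
Clarithromycin 22 mm: ≥ 19 mm — S
Susceptible: 3/8

3 of 8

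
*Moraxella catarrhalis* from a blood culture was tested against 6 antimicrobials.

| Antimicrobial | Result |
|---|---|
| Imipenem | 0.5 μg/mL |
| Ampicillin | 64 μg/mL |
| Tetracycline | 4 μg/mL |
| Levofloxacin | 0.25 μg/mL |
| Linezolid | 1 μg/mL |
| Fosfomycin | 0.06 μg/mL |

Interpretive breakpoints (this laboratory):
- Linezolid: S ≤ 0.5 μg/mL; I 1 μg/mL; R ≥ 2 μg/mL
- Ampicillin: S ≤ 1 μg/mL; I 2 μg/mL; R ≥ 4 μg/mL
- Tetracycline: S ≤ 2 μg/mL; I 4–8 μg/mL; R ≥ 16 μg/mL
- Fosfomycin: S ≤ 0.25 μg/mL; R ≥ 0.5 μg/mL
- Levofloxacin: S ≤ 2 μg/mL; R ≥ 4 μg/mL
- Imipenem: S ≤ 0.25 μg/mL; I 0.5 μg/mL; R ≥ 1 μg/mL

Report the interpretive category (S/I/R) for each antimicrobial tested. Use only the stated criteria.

I, R, I, S, I, S

Imipenem: 0.5 μg/mL is = 0.5 μg/mL → intermediate
Ampicillin (64 μg/mL) ≥ 4 μg/mL — Resistant
Tetracycline 4 μg/mL: in 4–8 μg/mL ⇒ Intermediate
Levofloxacin: 0.25 μg/mL is ≤ 2 μg/mL ⇒ Susceptible
Linezolid 1 μg/mL: = 1 μg/mL ⇒ intermediate
Fosfomycin (0.06 μg/mL) ≤ 0.25 μg/mL ⇒ Susceptible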